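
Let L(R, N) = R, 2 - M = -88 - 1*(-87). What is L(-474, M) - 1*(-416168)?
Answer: 415694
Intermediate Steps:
M = 3 (M = 2 - (-88 - 1*(-87)) = 2 - (-88 + 87) = 2 - 1*(-1) = 2 + 1 = 3)
L(-474, M) - 1*(-416168) = -474 - 1*(-416168) = -474 + 416168 = 415694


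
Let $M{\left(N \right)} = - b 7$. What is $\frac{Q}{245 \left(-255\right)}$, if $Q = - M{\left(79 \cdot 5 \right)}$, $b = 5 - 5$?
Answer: $0$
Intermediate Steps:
$b = 0$
$M{\left(N \right)} = 0$ ($M{\left(N \right)} = \left(-1\right) 0 \cdot 7 = 0 \cdot 7 = 0$)
$Q = 0$ ($Q = \left(-1\right) 0 = 0$)
$\frac{Q}{245 \left(-255\right)} = \frac{0}{245 \left(-255\right)} = \frac{0}{-62475} = 0 \left(- \frac{1}{62475}\right) = 0$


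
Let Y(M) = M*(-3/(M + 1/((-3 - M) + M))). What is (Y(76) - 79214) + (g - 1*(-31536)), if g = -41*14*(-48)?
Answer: -4569286/227 ≈ -20129.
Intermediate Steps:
g = 27552 (g = -574*(-48) = 27552)
Y(M) = -3*M/(-⅓ + M) (Y(M) = M*(-3/(M + 1/(-3))) = M*(-3/(M - ⅓)) = M*(-3/(-⅓ + M)) = -3*M/(-⅓ + M))
(Y(76) - 79214) + (g - 1*(-31536)) = (-9*76/(-1 + 3*76) - 79214) + (27552 - 1*(-31536)) = (-9*76/(-1 + 228) - 79214) + (27552 + 31536) = (-9*76/227 - 79214) + 59088 = (-9*76*1/227 - 79214) + 59088 = (-684/227 - 79214) + 59088 = -17982262/227 + 59088 = -4569286/227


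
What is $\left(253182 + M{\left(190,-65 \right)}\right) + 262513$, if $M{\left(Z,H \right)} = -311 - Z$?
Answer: $515194$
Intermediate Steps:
$\left(253182 + M{\left(190,-65 \right)}\right) + 262513 = \left(253182 - 501\right) + 262513 = 252681 + 262513 = 515194$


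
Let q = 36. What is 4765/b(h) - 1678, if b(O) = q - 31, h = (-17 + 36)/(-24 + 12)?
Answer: -725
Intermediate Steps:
h = -19/12 (h = 19/(-12) = 19*(-1/12) = -19/12 ≈ -1.5833)
b(O) = 5 (b(O) = 36 - 31 = 5)
4765/b(h) - 1678 = 4765/5 - 1678 = 4765*(⅕) - 1678 = 953 - 1678 = -725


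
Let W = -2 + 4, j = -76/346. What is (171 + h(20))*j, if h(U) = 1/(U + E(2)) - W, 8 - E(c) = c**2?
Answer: -77083/2076 ≈ -37.131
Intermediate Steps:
E(c) = 8 - c**2
j = -38/173 (j = -76*1/346 = -38/173 ≈ -0.21965)
W = 2
h(U) = -2 + 1/(4 + U) (h(U) = 1/(U + (8 - 1*2**2)) - 1*2 = 1/(U + (8 - 1*4)) - 2 = 1/(U + (8 - 4)) - 2 = 1/(U + 4) - 2 = 1/(4 + U) - 2 = -2 + 1/(4 + U))
(171 + h(20))*j = (171 + (-7 - 2*20)/(4 + 20))*(-38/173) = (171 + (-7 - 40)/24)*(-38/173) = (171 + (1/24)*(-47))*(-38/173) = (171 - 47/24)*(-38/173) = (4057/24)*(-38/173) = -77083/2076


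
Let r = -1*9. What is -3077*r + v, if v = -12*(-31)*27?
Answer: 37737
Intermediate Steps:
r = -9
v = 10044 (v = 372*27 = 10044)
-3077*r + v = -3077*(-9) + 10044 = 27693 + 10044 = 37737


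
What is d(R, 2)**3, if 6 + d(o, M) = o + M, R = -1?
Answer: -125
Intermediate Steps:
d(o, M) = -6 + M + o (d(o, M) = -6 + (o + M) = -6 + (M + o) = -6 + M + o)
d(R, 2)**3 = (-6 + 2 - 1)**3 = (-5)**3 = -125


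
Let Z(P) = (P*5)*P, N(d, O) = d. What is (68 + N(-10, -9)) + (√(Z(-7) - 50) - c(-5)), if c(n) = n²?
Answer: 33 + √195 ≈ 46.964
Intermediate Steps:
Z(P) = 5*P² (Z(P) = (5*P)*P = 5*P²)
(68 + N(-10, -9)) + (√(Z(-7) - 50) - c(-5)) = (68 - 10) + (√(5*(-7)² - 50) - 1*(-5)²) = 58 + (√(5*49 - 50) - 1*25) = 58 + (√(245 - 50) - 25) = 58 + (√195 - 25) = 58 + (-25 + √195) = 33 + √195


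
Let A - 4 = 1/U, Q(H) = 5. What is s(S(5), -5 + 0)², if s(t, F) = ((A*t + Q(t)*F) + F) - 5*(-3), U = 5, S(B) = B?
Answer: 36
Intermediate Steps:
A = 21/5 (A = 4 + 1/5 = 4 + ⅕ = 21/5 ≈ 4.2000)
s(t, F) = 15 + 6*F + 21*t/5 (s(t, F) = ((21*t/5 + 5*F) + F) - 5*(-3) = ((5*F + 21*t/5) + F) + 15 = (6*F + 21*t/5) + 15 = 15 + 6*F + 21*t/5)
s(S(5), -5 + 0)² = (15 + 6*(-5 + 0) + (21/5)*5)² = (15 + 6*(-5) + 21)² = (15 - 30 + 21)² = 6² = 36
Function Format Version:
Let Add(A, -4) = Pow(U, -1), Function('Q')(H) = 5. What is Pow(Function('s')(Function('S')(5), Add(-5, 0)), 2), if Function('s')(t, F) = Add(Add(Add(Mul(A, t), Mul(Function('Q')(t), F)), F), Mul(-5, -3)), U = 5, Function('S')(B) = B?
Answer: 36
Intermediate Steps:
A = Rational(21, 5) (A = Add(4, Pow(5, -1)) = Add(4, Rational(1, 5)) = Rational(21, 5) ≈ 4.2000)
Function('s')(t, F) = Add(15, Mul(6, F), Mul(Rational(21, 5), t)) (Function('s')(t, F) = Add(Add(Add(Mul(Rational(21, 5), t), Mul(5, F)), F), Mul(-5, -3)) = Add(Add(Add(Mul(5, F), Mul(Rational(21, 5), t)), F), 15) = Add(Add(Mul(6, F), Mul(Rational(21, 5), t)), 15) = Add(15, Mul(6, F), Mul(Rational(21, 5), t)))
Pow(Function('s')(Function('S')(5), Add(-5, 0)), 2) = Pow(Add(15, Mul(6, Add(-5, 0)), Mul(Rational(21, 5), 5)), 2) = Pow(Add(15, Mul(6, -5), 21), 2) = Pow(Add(15, -30, 21), 2) = Pow(6, 2) = 36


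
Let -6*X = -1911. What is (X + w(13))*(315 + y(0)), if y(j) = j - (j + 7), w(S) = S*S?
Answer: 150150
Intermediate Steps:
w(S) = S²
X = 637/2 (X = -⅙*(-1911) = 637/2 ≈ 318.50)
y(j) = -7 (y(j) = j - (7 + j) = j + (-7 - j) = -7)
(X + w(13))*(315 + y(0)) = (637/2 + 13²)*(315 - 7) = (637/2 + 169)*308 = (975/2)*308 = 150150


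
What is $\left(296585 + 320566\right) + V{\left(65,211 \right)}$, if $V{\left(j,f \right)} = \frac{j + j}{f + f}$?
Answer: $\frac{130218926}{211} \approx 6.1715 \cdot 10^{5}$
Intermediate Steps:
$V{\left(j,f \right)} = \frac{j}{f}$ ($V{\left(j,f \right)} = \frac{2 j}{2 f} = 2 j \frac{1}{2 f} = \frac{j}{f}$)
$\left(296585 + 320566\right) + V{\left(65,211 \right)} = \left(296585 + 320566\right) + \frac{65}{211} = 617151 + 65 \cdot \frac{1}{211} = 617151 + \frac{65}{211} = \frac{130218926}{211}$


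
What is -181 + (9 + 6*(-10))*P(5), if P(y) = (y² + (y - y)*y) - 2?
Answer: -1354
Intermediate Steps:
P(y) = -2 + y² (P(y) = (y² + 0*y) - 2 = (y² + 0) - 2 = y² - 2 = -2 + y²)
-181 + (9 + 6*(-10))*P(5) = -181 + (9 + 6*(-10))*(-2 + 5²) = -181 + (9 - 60)*(-2 + 25) = -181 - 51*23 = -181 - 1173 = -1354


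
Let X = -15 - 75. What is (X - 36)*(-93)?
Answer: 11718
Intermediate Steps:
X = -90
(X - 36)*(-93) = (-90 - 36)*(-93) = -126*(-93) = 11718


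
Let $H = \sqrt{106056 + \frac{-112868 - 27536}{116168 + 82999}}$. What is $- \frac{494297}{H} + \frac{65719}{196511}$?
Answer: $\frac{65719}{196511} - \frac{494297 \sqrt{1051736942012079}}{10561357474} \approx -1517.5$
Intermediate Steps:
$H = \frac{2 \sqrt{1051736942012079}}{199167}$ ($H = \sqrt{106056 - \frac{140404}{199167}} = \sqrt{\frac{21122714948}{199167}} = \frac{2 \sqrt{1051736942012079}}{199167} \approx 325.66$)
$- \frac{494297}{H} + \frac{65719}{196511} = - \frac{494297}{\frac{2}{199167} \sqrt{1051736942012079}} + \frac{65719}{196511} = - 494297 \frac{\sqrt{1051736942012079}}{10561357474} + 65719 \cdot \frac{1}{196511} = - \frac{494297 \sqrt{1051736942012079}}{10561357474} + \frac{65719}{196511} = \frac{65719}{196511} - \frac{494297 \sqrt{1051736942012079}}{10561357474}$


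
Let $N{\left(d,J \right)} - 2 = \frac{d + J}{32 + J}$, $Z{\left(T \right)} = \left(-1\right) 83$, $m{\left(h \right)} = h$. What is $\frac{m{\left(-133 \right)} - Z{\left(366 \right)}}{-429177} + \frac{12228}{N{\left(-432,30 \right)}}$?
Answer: $- \frac{162687260086}{59655603} \approx -2727.1$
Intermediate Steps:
$Z{\left(T \right)} = -83$
$N{\left(d,J \right)} = 2 + \frac{J + d}{32 + J}$ ($N{\left(d,J \right)} = 2 + \frac{d + J}{32 + J} = 2 + \frac{J + d}{32 + J}$)
$\frac{m{\left(-133 \right)} - Z{\left(366 \right)}}{-429177} + \frac{12228}{N{\left(-432,30 \right)}} = \frac{-133 - -83}{-429177} + \frac{12228}{\frac{1}{32 + 30} \left(64 - 432 + 3 \cdot 30\right)} = \left(-133 + 83\right) \left(- \frac{1}{429177}\right) + \frac{12228}{\frac{1}{62} \left(64 - 432 + 90\right)} = \left(-50\right) \left(- \frac{1}{429177}\right) + \frac{12228}{\frac{1}{62} \left(-278\right)} = \frac{50}{429177} + \frac{12228}{- \frac{139}{31}} = \frac{50}{429177} + 12228 \left(- \frac{31}{139}\right) = \frac{50}{429177} - \frac{379068}{139} = - \frac{162687260086}{59655603}$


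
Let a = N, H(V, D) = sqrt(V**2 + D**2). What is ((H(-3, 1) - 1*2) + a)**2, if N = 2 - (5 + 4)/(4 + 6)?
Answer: 1081/100 - 9*sqrt(10)/5 ≈ 5.1179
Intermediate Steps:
H(V, D) = sqrt(D**2 + V**2)
N = 11/10 (N = 2 - 9/10 = 11/10 ≈ 1.1000)
a = 11/10 ≈ 1.1000
((H(-3, 1) - 1*2) + a)**2 = ((sqrt(1**2 + (-3)**2) - 1*2) + 11/10)**2 = ((sqrt(1 + 9) - 2) + 11/10)**2 = ((sqrt(10) - 2) + 11/10)**2 = ((-2 + sqrt(10)) + 11/10)**2 = (-9/10 + sqrt(10))**2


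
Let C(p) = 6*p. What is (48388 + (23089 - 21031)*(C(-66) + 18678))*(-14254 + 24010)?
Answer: 367535290464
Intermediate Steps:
(48388 + (23089 - 21031)*(C(-66) + 18678))*(-14254 + 24010) = (48388 + (23089 - 21031)*(6*(-66) + 18678))*(-14254 + 24010) = (48388 + 2058*(-396 + 18678))*9756 = (48388 + 2058*18282)*9756 = (48388 + 37624356)*9756 = 37672744*9756 = 367535290464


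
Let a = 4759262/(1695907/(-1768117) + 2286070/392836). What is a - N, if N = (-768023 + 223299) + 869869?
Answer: 1104027665910688867/1687912953969 ≈ 6.5408e+5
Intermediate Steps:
a = 1652844123328939372/1687912953969 (a = 4759262/(1695907*(-1/1768117) + 2286070*(1/392836)) = 4759262/(-1695907/1768117 + 1143035/196418) = 4759262/(1687912953969/347290004906) = 4759262*(347290004906/1687912953969) = 1652844123328939372/1687912953969 ≈ 9.7922e+5)
N = 325145 (N = -544724 + 869869 = 325145)
a - N = 1652844123328939372/1687912953969 - 1*325145 = 1652844123328939372/1687912953969 - 325145 = 1104027665910688867/1687912953969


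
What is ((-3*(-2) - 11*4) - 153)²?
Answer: 36481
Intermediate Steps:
((-3*(-2) - 11*4) - 153)² = ((6 - 44) - 153)² = (-38 - 153)² = (-191)² = 36481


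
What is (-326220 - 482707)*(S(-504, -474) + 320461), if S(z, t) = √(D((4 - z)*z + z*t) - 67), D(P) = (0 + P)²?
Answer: -259229555347 - 808927*√293642429 ≈ -2.7309e+11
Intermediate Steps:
D(P) = P²
S(z, t) = √(-67 + (t*z + z*(4 - z))²) (S(z, t) = √(((4 - z)*z + z*t)² - 67) = √((z*(4 - z) + t*z)² - 67) = √((t*z + z*(4 - z))² - 67) = √(-67 + (t*z + z*(4 - z))²))
(-326220 - 482707)*(S(-504, -474) + 320461) = (-326220 - 482707)*(√(-67 + (-504)²*(4 - 474 - 1*(-504))²) + 320461) = -808927*(√(-67 + 254016*(4 - 474 + 504)²) + 320461) = -808927*(√(-67 + 254016*34²) + 320461) = -808927*(√(-67 + 254016*1156) + 320461) = -808927*(√(-67 + 293642496) + 320461) = -808927*(√293642429 + 320461) = -808927*(320461 + √293642429) = -259229555347 - 808927*√293642429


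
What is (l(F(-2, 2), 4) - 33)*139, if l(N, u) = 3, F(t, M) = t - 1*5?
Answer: -4170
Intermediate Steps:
F(t, M) = -5 + t (F(t, M) = t - 5 = -5 + t)
(l(F(-2, 2), 4) - 33)*139 = (3 - 33)*139 = -30*139 = -4170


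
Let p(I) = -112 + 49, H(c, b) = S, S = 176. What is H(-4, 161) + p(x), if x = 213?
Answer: 113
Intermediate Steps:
H(c, b) = 176
p(I) = -63
H(-4, 161) + p(x) = 176 - 63 = 113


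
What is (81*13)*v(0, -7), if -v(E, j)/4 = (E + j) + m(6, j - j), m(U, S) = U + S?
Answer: 4212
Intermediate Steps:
m(U, S) = S + U
v(E, j) = -24 - 4*E - 4*j (v(E, j) = -4*((E + j) + ((j - j) + 6)) = -4*((E + j) + (0 + 6)) = -4*((E + j) + 6) = -4*(6 + E + j) = -24 - 4*E - 4*j)
(81*13)*v(0, -7) = (81*13)*(-24 - 4*0 - 4*(-7)) = 1053*(-24 + 0 + 28) = 1053*4 = 4212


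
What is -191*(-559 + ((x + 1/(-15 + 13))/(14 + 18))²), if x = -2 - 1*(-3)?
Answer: 437325633/4096 ≈ 1.0677e+5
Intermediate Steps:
x = 1 (x = -2 + 3 = 1)
-191*(-559 + ((x + 1/(-15 + 13))/(14 + 18))²) = -191*(-559 + ((1 + 1/(-15 + 13))/(14 + 18))²) = -191*(-559 + ((1 + 1/(-2))/32)²) = -191*(-559 + ((1 - ½)*(1/32))²) = -191*(-559 + ((½)*(1/32))²) = -191*(-559 + (1/64)²) = -191*(-559 + 1/4096) = -191*(-2289663/4096) = 437325633/4096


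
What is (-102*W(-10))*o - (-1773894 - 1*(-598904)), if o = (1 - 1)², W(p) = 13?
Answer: 1174990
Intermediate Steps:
o = 0 (o = 0² = 0)
(-102*W(-10))*o - (-1773894 - 1*(-598904)) = -102*13*0 - (-1773894 - 1*(-598904)) = -1326*0 - (-1773894 + 598904) = 0 - 1*(-1174990) = 0 + 1174990 = 1174990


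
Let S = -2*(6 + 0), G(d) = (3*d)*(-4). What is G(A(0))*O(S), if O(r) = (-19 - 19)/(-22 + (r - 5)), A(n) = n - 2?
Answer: 304/13 ≈ 23.385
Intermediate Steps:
A(n) = -2 + n
G(d) = -12*d
S = -12 (S = -2*6 = -12)
O(r) = -38/(-27 + r) (O(r) = -38/(-22 + (-5 + r)) = -38/(-27 + r))
G(A(0))*O(S) = (-12*(-2 + 0))*(-38/(-27 - 12)) = (-12*(-2))*(-38/(-39)) = 24*(-38*(-1/39)) = 24*(38/39) = 304/13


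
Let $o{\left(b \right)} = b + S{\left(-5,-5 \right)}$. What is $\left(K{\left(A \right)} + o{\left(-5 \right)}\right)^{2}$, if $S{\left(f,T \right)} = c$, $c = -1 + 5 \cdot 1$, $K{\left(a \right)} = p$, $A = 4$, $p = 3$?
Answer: $4$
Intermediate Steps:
$K{\left(a \right)} = 3$
$c = 4$ ($c = -1 + 5 = 4$)
$S{\left(f,T \right)} = 4$
$o{\left(b \right)} = 4 + b$ ($o{\left(b \right)} = b + 4 = 4 + b$)
$\left(K{\left(A \right)} + o{\left(-5 \right)}\right)^{2} = \left(3 + \left(4 - 5\right)\right)^{2} = \left(3 - 1\right)^{2} = 2^{2} = 4$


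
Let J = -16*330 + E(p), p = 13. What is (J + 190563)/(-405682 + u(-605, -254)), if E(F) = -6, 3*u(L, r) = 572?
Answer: -555831/1216474 ≈ -0.45692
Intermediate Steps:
u(L, r) = 572/3 (u(L, r) = (⅓)*572 = 572/3)
J = -5286 (J = -16*330 - 6 = -5280 - 6 = -5286)
(J + 190563)/(-405682 + u(-605, -254)) = (-5286 + 190563)/(-405682 + 572/3) = 185277/(-1216474/3) = 185277*(-3/1216474) = -555831/1216474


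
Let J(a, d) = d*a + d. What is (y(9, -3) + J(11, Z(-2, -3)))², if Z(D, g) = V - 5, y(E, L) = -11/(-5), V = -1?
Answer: 121801/25 ≈ 4872.0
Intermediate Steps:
y(E, L) = 11/5 (y(E, L) = -11*(-⅕) = 11/5)
Z(D, g) = -6 (Z(D, g) = -1 - 5 = -6)
J(a, d) = d + a*d (J(a, d) = a*d + d = d + a*d)
(y(9, -3) + J(11, Z(-2, -3)))² = (11/5 - 6*(1 + 11))² = (11/5 - 6*12)² = (11/5 - 72)² = (-349/5)² = 121801/25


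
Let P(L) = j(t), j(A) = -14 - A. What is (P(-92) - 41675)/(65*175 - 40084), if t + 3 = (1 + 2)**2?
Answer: 41695/28709 ≈ 1.4523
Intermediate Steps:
t = 6 (t = -3 + (1 + 2)**2 = -3 + 3**2 = -3 + 9 = 6)
P(L) = -20 (P(L) = -14 - 1*6 = -14 - 6 = -20)
(P(-92) - 41675)/(65*175 - 40084) = (-20 - 41675)/(65*175 - 40084) = -41695/(11375 - 40084) = -41695/(-28709) = -41695*(-1/28709) = 41695/28709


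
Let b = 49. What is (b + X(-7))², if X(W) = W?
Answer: 1764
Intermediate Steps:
(b + X(-7))² = (49 - 7)² = 42² = 1764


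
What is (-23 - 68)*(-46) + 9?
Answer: 4195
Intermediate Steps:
(-23 - 68)*(-46) + 9 = -91*(-46) + 9 = 4186 + 9 = 4195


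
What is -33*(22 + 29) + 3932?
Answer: 2249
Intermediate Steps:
-33*(22 + 29) + 3932 = -33*51 + 3932 = -1683 + 3932 = 2249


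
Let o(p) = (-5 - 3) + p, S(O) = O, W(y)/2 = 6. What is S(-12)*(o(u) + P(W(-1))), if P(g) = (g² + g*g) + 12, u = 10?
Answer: -3624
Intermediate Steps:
W(y) = 12 (W(y) = 2*6 = 12)
o(p) = -8 + p
P(g) = 12 + 2*g² (P(g) = (g² + g²) + 12 = 2*g² + 12 = 12 + 2*g²)
S(-12)*(o(u) + P(W(-1))) = -12*((-8 + 10) + (12 + 2*12²)) = -12*(2 + (12 + 2*144)) = -12*(2 + (12 + 288)) = -12*(2 + 300) = -12*302 = -3624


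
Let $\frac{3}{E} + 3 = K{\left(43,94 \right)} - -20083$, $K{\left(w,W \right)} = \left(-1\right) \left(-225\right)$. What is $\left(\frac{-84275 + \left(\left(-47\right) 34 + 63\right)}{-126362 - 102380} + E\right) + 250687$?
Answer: $\frac{582172082546623}{2322303155} \approx 2.5069 \cdot 10^{5}$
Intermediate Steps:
$K{\left(w,W \right)} = 225$
$E = \frac{3}{20305}$ ($E = \frac{3}{-3 + \left(225 - -20083\right)} = \frac{3}{-3 + \left(225 + 20083\right)} = \frac{3}{-3 + 20308} = \frac{3}{20305} \approx 0.00014775$)
$\left(\frac{-84275 + \left(\left(-47\right) 34 + 63\right)}{-126362 - 102380} + E\right) + 250687 = \left(\frac{-84275 + \left(\left(-47\right) 34 + 63\right)}{-126362 - 102380} + \frac{3}{20305}\right) + 250687 = \left(\frac{-84275 + \left(-1598 + 63\right)}{-228742} + \frac{3}{20305}\right) + 250687 = \left(\left(-84275 - 1535\right) \left(- \frac{1}{228742}\right) + \frac{3}{20305}\right) + 250687 = \left(\left(-85810\right) \left(- \frac{1}{228742}\right) + \frac{3}{20305}\right) + 250687 = \left(\frac{42905}{114371} + \frac{3}{20305}\right) + 250687 = \frac{871529138}{2322303155} + 250687 = \frac{582172082546623}{2322303155}$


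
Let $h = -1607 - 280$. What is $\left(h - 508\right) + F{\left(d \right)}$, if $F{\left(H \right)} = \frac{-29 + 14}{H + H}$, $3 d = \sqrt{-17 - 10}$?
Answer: $-2395 + \frac{5 i \sqrt{3}}{2} \approx -2395.0 + 4.3301 i$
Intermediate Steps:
$d = i \sqrt{3}$ ($d = \frac{\sqrt{-17 - 10}}{3} = \frac{\sqrt{-27}}{3} = \frac{3 i \sqrt{3}}{3} = i \sqrt{3} \approx 1.732 i$)
$F{\left(H \right)} = - \frac{15}{2 H}$
$h = -1887$ ($h = -1607 - 280 = -1887$)
$\left(h - 508\right) + F{\left(d \right)} = \left(-1887 - 508\right) - \frac{15}{2 i \sqrt{3}} = -2395 - \frac{15 \left(- \frac{i \sqrt{3}}{3}\right)}{2} = -2395 + \frac{5 i \sqrt{3}}{2}$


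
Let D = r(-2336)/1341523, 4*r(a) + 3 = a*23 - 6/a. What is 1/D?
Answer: -6267595456/62757805 ≈ -99.870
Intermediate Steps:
r(a) = -3/4 - 3/(2*a) + 23*a/4 (r(a) = -3/4 + (a*23 - 6/a)/4 = -3/4 + (23*a - 6/a)/4 = -3/4 + (-6/a + 23*a)/4 = -3/4 + (-3/(2*a) + 23*a/4) = -3/4 - 3/(2*a) + 23*a/4)
D = -62757805/6267595456 (D = ((1/4)*(-6 - 2336*(-3 + 23*(-2336)))/(-2336))/1341523 = ((1/4)*(-1/2336)*(-6 - 2336*(-3 - 53728)))*(1/1341523) = ((1/4)*(-1/2336)*(-6 - 2336*(-53731)))*(1/1341523) = ((1/4)*(-1/2336)*(-6 + 125515616))*(1/1341523) = ((1/4)*(-1/2336)*125515610)*(1/1341523) = -62757805/4672*1/1341523 = -62757805/6267595456 ≈ -0.010013)
1/D = 1/(-62757805/6267595456) = -6267595456/62757805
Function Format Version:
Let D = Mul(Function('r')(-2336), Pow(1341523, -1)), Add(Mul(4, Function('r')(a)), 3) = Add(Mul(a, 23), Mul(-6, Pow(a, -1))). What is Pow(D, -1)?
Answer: Rational(-6267595456, 62757805) ≈ -99.870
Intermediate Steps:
Function('r')(a) = Add(Rational(-3, 4), Mul(Rational(-3, 2), Pow(a, -1)), Mul(Rational(23, 4), a)) (Function('r')(a) = Add(Rational(-3, 4), Mul(Rational(1, 4), Add(Mul(a, 23), Mul(-6, Pow(a, -1))))) = Add(Rational(-3, 4), Mul(Rational(1, 4), Add(Mul(23, a), Mul(-6, Pow(a, -1))))) = Add(Rational(-3, 4), Mul(Rational(1, 4), Add(Mul(-6, Pow(a, -1)), Mul(23, a)))) = Add(Rational(-3, 4), Add(Mul(Rational(-3, 2), Pow(a, -1)), Mul(Rational(23, 4), a))) = Add(Rational(-3, 4), Mul(Rational(-3, 2), Pow(a, -1)), Mul(Rational(23, 4), a)))
D = Rational(-62757805, 6267595456) (D = Mul(Mul(Rational(1, 4), Pow(-2336, -1), Add(-6, Mul(-2336, Add(-3, Mul(23, -2336))))), Pow(1341523, -1)) = Mul(Mul(Rational(1, 4), Rational(-1, 2336), Add(-6, Mul(-2336, Add(-3, -53728)))), Rational(1, 1341523)) = Mul(Mul(Rational(1, 4), Rational(-1, 2336), Add(-6, Mul(-2336, -53731))), Rational(1, 1341523)) = Mul(Mul(Rational(1, 4), Rational(-1, 2336), Add(-6, 125515616)), Rational(1, 1341523)) = Mul(Mul(Rational(1, 4), Rational(-1, 2336), 125515610), Rational(1, 1341523)) = Mul(Rational(-62757805, 4672), Rational(1, 1341523)) = Rational(-62757805, 6267595456) ≈ -0.010013)
Pow(D, -1) = Pow(Rational(-62757805, 6267595456), -1) = Rational(-6267595456, 62757805)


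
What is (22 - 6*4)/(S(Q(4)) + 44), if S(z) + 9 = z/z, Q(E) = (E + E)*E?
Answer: -1/18 ≈ -0.055556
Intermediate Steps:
Q(E) = 2*E² (Q(E) = (2*E)*E = 2*E²)
S(z) = -8 (S(z) = -9 + z/z = -9 + 1 = -8)
(22 - 6*4)/(S(Q(4)) + 44) = (22 - 6*4)/(-8 + 44) = (22 - 24)/36 = (1/36)*(-2) = -1/18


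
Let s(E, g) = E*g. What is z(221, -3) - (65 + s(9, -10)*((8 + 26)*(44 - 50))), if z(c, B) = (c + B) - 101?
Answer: -18308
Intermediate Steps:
z(c, B) = -101 + B + c (z(c, B) = (B + c) - 101 = -101 + B + c)
z(221, -3) - (65 + s(9, -10)*((8 + 26)*(44 - 50))) = (-101 - 3 + 221) - (65 + (9*(-10))*((8 + 26)*(44 - 50))) = 117 - (65 - 3060*(-6)) = 117 - (65 - 90*(-204)) = 117 - (65 + 18360) = 117 - 1*18425 = 117 - 18425 = -18308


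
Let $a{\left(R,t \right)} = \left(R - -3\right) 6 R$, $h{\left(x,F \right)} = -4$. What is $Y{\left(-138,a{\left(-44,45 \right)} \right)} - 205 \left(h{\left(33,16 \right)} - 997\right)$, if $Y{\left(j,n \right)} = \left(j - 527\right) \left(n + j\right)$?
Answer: $-6900985$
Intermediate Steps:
$a{\left(R,t \right)} = R \left(18 + 6 R\right)$ ($a{\left(R,t \right)} = \left(R + 3\right) 6 R = \left(3 + R\right) 6 R = \left(18 + 6 R\right) R = R \left(18 + 6 R\right)$)
$Y{\left(j,n \right)} = \left(-527 + j\right) \left(j + n\right)$
$Y{\left(-138,a{\left(-44,45 \right)} \right)} - 205 \left(h{\left(33,16 \right)} - 997\right) = \left(\left(-138\right)^{2} - -72726 - 527 \cdot 6 \left(-44\right) \left(3 - 44\right) - 138 \cdot 6 \left(-44\right) \left(3 - 44\right)\right) - 205 \left(-4 - 997\right) = \left(19044 + 72726 - 527 \cdot 6 \left(-44\right) \left(-41\right) - 138 \cdot 6 \left(-44\right) \left(-41\right)\right) - 205 \left(-1001\right) = \left(19044 + 72726 - 5704248 - 1493712\right) - -205205 = \left(19044 + 72726 - 5704248 - 1493712\right) + 205205 = -7106190 + 205205 = -6900985$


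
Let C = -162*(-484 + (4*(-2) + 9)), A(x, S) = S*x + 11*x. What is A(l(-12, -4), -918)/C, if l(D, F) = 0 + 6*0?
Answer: 0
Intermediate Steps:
l(D, F) = 0 (l(D, F) = 0 + 0 = 0)
A(x, S) = 11*x + S*x
C = 78246 (C = -162*(-484 + (-8 + 9)) = -162*(-484 + 1) = -162*(-483) = 78246)
A(l(-12, -4), -918)/C = (0*(11 - 918))/78246 = (0*(-907))*(1/78246) = 0*(1/78246) = 0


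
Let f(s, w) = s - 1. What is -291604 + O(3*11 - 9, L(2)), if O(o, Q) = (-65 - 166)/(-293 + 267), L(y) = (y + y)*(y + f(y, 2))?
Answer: -7581473/26 ≈ -2.9160e+5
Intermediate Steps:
f(s, w) = -1 + s
L(y) = 2*y*(-1 + 2*y) (L(y) = (y + y)*(y + (-1 + y)) = (2*y)*(-1 + 2*y) = 2*y*(-1 + 2*y))
O(o, Q) = 231/26 (O(o, Q) = -231/(-26) = -231*(-1/26) = 231/26)
-291604 + O(3*11 - 9, L(2)) = -291604 + 231/26 = -7581473/26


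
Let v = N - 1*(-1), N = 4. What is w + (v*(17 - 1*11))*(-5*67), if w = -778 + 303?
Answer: -10525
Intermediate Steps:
v = 5 (v = 4 - 1*(-1) = 4 + 1 = 5)
w = -475
w + (v*(17 - 1*11))*(-5*67) = -475 + (5*(17 - 1*11))*(-5*67) = -475 + (5*(17 - 11))*(-335) = -475 + (5*6)*(-335) = -475 + 30*(-335) = -475 - 10050 = -10525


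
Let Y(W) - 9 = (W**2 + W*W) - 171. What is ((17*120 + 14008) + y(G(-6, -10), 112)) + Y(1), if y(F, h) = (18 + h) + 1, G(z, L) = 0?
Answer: 16019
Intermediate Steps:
y(F, h) = 19 + h
Y(W) = -162 + 2*W**2 (Y(W) = 9 + ((W**2 + W*W) - 171) = 9 + ((W**2 + W**2) - 171) = 9 + (2*W**2 - 171) = 9 + (-171 + 2*W**2) = -162 + 2*W**2)
((17*120 + 14008) + y(G(-6, -10), 112)) + Y(1) = ((17*120 + 14008) + (19 + 112)) + (-162 + 2*1**2) = ((2040 + 14008) + 131) + (-162 + 2*1) = (16048 + 131) + (-162 + 2) = 16179 - 160 = 16019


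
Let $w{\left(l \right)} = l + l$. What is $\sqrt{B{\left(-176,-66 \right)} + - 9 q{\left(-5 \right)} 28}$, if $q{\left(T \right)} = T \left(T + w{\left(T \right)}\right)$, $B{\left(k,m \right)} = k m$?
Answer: $2 i \sqrt{1821} \approx 85.346 i$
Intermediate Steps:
$w{\left(l \right)} = 2 l$
$q{\left(T \right)} = 3 T^{2}$ ($q{\left(T \right)} = T \left(T + 2 T\right) = T 3 T = 3 T^{2}$)
$\sqrt{B{\left(-176,-66 \right)} + - 9 q{\left(-5 \right)} 28} = \sqrt{\left(-176\right) \left(-66\right) + - 9 \cdot 3 \left(-5\right)^{2} \cdot 28} = \sqrt{11616 + - 9 \cdot 3 \cdot 25 \cdot 28} = \sqrt{11616 + \left(-9\right) 75 \cdot 28} = \sqrt{11616 - 18900} = \sqrt{-7284} = 2 i \sqrt{1821}$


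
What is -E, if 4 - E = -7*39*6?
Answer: -1642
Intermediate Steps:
E = 1642 (E = 4 - (-7*39)*6 = 4 - (-273)*6 = 4 - 1*(-1638) = 4 + 1638 = 1642)
-E = -1*1642 = -1642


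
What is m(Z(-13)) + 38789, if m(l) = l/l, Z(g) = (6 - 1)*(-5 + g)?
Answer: 38790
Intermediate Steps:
Z(g) = -25 + 5*g (Z(g) = 5*(-5 + g) = -25 + 5*g)
m(l) = 1
m(Z(-13)) + 38789 = 1 + 38789 = 38790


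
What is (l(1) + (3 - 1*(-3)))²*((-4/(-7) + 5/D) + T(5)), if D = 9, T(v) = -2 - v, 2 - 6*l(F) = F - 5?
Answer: -2590/9 ≈ -287.78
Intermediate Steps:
l(F) = 7/6 - F/6 (l(F) = ⅓ - (F - 5)/6 = ⅓ - (-5 + F)/6 = ⅓ + (⅚ - F/6) = 7/6 - F/6)
(l(1) + (3 - 1*(-3)))²*((-4/(-7) + 5/D) + T(5)) = ((7/6 - ⅙*1) + (3 - 1*(-3)))²*((-4/(-7) + 5/9) + (-2 - 1*5)) = ((7/6 - ⅙) + (3 + 3))²*((-4*(-⅐) + 5*(⅑)) + (-2 - 5)) = (1 + 6)²*((4/7 + 5/9) - 7) = 7²*(71/63 - 7) = 49*(-370/63) = -2590/9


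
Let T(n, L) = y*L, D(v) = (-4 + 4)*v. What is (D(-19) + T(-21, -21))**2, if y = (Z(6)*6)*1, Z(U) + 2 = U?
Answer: 254016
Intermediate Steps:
Z(U) = -2 + U
y = 24 (y = ((-2 + 6)*6)*1 = (4*6)*1 = 24*1 = 24)
D(v) = 0 (D(v) = 0*v = 0)
T(n, L) = 24*L
(D(-19) + T(-21, -21))**2 = (0 + 24*(-21))**2 = (0 - 504)**2 = (-504)**2 = 254016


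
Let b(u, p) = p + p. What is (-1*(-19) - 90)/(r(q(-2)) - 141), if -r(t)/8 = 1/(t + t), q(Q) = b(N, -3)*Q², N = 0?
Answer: 426/845 ≈ 0.50414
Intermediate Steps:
b(u, p) = 2*p
q(Q) = -6*Q² (q(Q) = (2*(-3))*Q² = -6*Q²)
r(t) = -4/t (r(t) = -8/(t + t) = -8*1/(2*t) = -4/t)
(-1*(-19) - 90)/(r(q(-2)) - 141) = (-1*(-19) - 90)/(-4/((-6*(-2)²)) - 141) = (19 - 90)/(-4/((-6*4)) - 141) = -71/(-4/(-24) - 141) = -71/(-4*(-1/24) - 141) = -71/(⅙ - 141) = -71/(-845/6) = -71*(-6/845) = 426/845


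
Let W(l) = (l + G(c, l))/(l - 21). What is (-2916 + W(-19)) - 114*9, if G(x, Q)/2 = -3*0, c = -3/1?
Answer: -157661/40 ≈ -3941.5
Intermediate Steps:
c = -3 (c = -3*1 = -3)
G(x, Q) = 0 (G(x, Q) = 2*(-3*0) = 2*0 = 0)
W(l) = l/(-21 + l) (W(l) = (l + 0)/(l - 21) = l/(-21 + l))
(-2916 + W(-19)) - 114*9 = (-2916 - 19/(-21 - 19)) - 114*9 = (-2916 - 19/(-40)) - 1026 = (-2916 - 19*(-1/40)) - 1026 = (-2916 + 19/40) - 1026 = -116621/40 - 1026 = -157661/40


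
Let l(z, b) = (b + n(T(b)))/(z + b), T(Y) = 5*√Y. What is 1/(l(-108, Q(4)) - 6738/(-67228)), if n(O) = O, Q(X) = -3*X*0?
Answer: 33614/3369 ≈ 9.9774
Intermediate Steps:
Q(X) = 0
l(z, b) = (b + 5*√b)/(b + z) (l(z, b) = (b + 5*√b)/(z + b) = (b + 5*√b)/(b + z))
1/(l(-108, Q(4)) - 6738/(-67228)) = 1/((0 + 5*√0)/(0 - 108) - 6738/(-67228)) = 1/((0 + 5*0)/(-108) - 6738*(-1/67228)) = 1/(-(0 + 0)/108 + 3369/33614) = 1/(-1/108*0 + 3369/33614) = 1/(0 + 3369/33614) = 1/(3369/33614) = 33614/3369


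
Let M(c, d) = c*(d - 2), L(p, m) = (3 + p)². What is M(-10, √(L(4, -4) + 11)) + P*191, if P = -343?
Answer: -65493 - 20*√15 ≈ -65571.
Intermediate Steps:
M(c, d) = c*(-2 + d)
M(-10, √(L(4, -4) + 11)) + P*191 = -10*(-2 + √((3 + 4)² + 11)) - 343*191 = -10*(-2 + √(7² + 11)) - 65513 = -10*(-2 + √(49 + 11)) - 65513 = -10*(-2 + √60) - 65513 = -10*(-2 + 2*√15) - 65513 = (20 - 20*√15) - 65513 = -65493 - 20*√15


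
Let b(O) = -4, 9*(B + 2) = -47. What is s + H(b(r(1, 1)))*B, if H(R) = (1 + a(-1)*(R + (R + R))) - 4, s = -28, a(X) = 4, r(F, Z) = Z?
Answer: 1021/3 ≈ 340.33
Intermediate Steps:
B = -65/9 (B = -2 + (⅑)*(-47) = -2 - 47/9 = -65/9 ≈ -7.2222)
H(R) = -3 + 12*R (H(R) = (1 + 4*(R + (R + R))) - 4 = (1 + 4*(R + 2*R)) - 4 = (1 + 4*(3*R)) - 4 = (1 + 12*R) - 4 = -3 + 12*R)
s + H(b(r(1, 1)))*B = -28 + (-3 + 12*(-4))*(-65/9) = -28 + (-3 - 48)*(-65/9) = -28 - 51*(-65/9) = -28 + 1105/3 = 1021/3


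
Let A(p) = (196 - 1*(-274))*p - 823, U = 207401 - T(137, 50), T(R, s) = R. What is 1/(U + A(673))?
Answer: 1/522751 ≈ 1.9130e-6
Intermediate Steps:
U = 207264 (U = 207401 - 1*137 = 207401 - 137 = 207264)
A(p) = -823 + 470*p (A(p) = (196 + 274)*p - 823 = 470*p - 823 = -823 + 470*p)
1/(U + A(673)) = 1/(207264 + (-823 + 470*673)) = 1/(207264 + (-823 + 316310)) = 1/(207264 + 315487) = 1/522751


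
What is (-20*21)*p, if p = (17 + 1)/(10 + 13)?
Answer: -7560/23 ≈ -328.70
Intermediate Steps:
p = 18/23 ≈ 0.78261
(-20*21)*p = -20*21*(18/23) = -420*18/23 = -7560/23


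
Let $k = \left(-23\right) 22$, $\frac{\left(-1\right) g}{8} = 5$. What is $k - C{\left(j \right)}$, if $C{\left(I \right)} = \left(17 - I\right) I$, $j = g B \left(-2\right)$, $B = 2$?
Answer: $22374$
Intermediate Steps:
$g = -40$ ($g = \left(-8\right) 5 = -40$)
$j = 160$ ($j = \left(-40\right) 2 \left(-2\right) = \left(-80\right) \left(-2\right) = 160$)
$C{\left(I \right)} = I \left(17 - I\right)$
$k = -506$
$k - C{\left(j \right)} = -506 - 160 \left(17 - 160\right) = -506 - 160 \left(-143\right) = -506 - -22880 = -506 + 22880 = 22374$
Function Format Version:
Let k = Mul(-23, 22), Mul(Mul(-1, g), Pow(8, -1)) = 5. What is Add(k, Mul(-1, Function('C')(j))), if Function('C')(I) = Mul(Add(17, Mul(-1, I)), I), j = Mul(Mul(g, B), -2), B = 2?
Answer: 22374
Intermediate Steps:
g = -40 (g = Mul(-8, 5) = -40)
j = 160 (j = Mul(Mul(-40, 2), -2) = Mul(-80, -2) = 160)
Function('C')(I) = Mul(I, Add(17, Mul(-1, I)))
k = -506
Add(k, Mul(-1, Function('C')(j))) = Add(-506, Mul(-1, Mul(160, Add(17, Mul(-1, 160))))) = Add(-506, Mul(-1, Mul(160, Add(17, -160)))) = Add(-506, Mul(-1, Mul(160, -143))) = Add(-506, Mul(-1, -22880)) = Add(-506, 22880) = 22374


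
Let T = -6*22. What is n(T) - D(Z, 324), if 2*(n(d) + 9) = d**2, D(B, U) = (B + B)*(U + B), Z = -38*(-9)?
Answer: -446841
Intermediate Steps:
Z = 342
D(B, U) = 2*B*(B + U) (D(B, U) = (2*B)*(B + U) = 2*B*(B + U))
T = -132
n(d) = -9 + d**2/2
n(T) - D(Z, 324) = (-9 + (1/2)*(-132)**2) - 2*342*(342 + 324) = (-9 + (1/2)*17424) - 2*342*666 = (-9 + 8712) - 1*455544 = 8703 - 455544 = -446841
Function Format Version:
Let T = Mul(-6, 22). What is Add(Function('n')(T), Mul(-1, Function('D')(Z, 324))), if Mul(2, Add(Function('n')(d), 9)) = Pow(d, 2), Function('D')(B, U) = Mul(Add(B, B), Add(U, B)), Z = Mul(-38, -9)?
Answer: -446841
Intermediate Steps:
Z = 342
Function('D')(B, U) = Mul(2, B, Add(B, U)) (Function('D')(B, U) = Mul(Mul(2, B), Add(B, U)) = Mul(2, B, Add(B, U)))
T = -132
Function('n')(d) = Add(-9, Mul(Rational(1, 2), Pow(d, 2)))
Add(Function('n')(T), Mul(-1, Function('D')(Z, 324))) = Add(Add(-9, Mul(Rational(1, 2), Pow(-132, 2))), Mul(-1, Mul(2, 342, Add(342, 324)))) = Add(Add(-9, Mul(Rational(1, 2), 17424)), Mul(-1, Mul(2, 342, 666))) = Add(Add(-9, 8712), Mul(-1, 455544)) = Add(8703, -455544) = -446841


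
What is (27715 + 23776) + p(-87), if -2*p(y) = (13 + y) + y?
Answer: 103143/2 ≈ 51572.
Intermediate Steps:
p(y) = -13/2 - y (p(y) = -((13 + y) + y)/2 = -(13 + 2*y)/2 = -13/2 - y)
(27715 + 23776) + p(-87) = (27715 + 23776) + (-13/2 - 1*(-87)) = 51491 + (-13/2 + 87) = 51491 + 161/2 = 103143/2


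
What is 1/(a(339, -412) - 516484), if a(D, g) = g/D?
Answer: -339/175088488 ≈ -1.9362e-6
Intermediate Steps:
1/(a(339, -412) - 516484) = 1/(-412/339 - 516484) = 1/(-175088488/339) = -339/175088488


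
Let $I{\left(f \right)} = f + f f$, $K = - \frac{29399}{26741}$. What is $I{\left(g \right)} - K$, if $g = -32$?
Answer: $\frac{26556471}{26741} \approx 993.1$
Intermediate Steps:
$K = - \frac{29399}{26741}$ ($K = \left(-29399\right) \frac{1}{26741} = - \frac{29399}{26741} \approx -1.0994$)
$I{\left(f \right)} = f + f^{2}$
$I{\left(g \right)} - K = - 32 \left(1 - 32\right) - - \frac{29399}{26741} = \left(-32\right) \left(-31\right) + \frac{29399}{26741} = 992 + \frac{29399}{26741} = \frac{26556471}{26741}$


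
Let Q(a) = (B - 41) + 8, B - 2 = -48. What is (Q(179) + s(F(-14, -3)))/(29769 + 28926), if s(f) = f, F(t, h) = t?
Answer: -31/19565 ≈ -0.0015845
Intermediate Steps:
B = -46 (B = 2 - 48 = -46)
Q(a) = -79 (Q(a) = (-46 - 41) + 8 = -87 + 8 = -79)
(Q(179) + s(F(-14, -3)))/(29769 + 28926) = (-79 - 14)/(29769 + 28926) = -93/58695 = -93*1/58695 = -31/19565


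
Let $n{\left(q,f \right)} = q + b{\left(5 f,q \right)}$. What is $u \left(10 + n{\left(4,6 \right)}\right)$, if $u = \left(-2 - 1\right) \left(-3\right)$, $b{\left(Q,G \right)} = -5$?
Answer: $81$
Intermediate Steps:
$n{\left(q,f \right)} = -5 + q$ ($n{\left(q,f \right)} = q - 5 = -5 + q$)
$u = 9$ ($u = \left(-3\right) \left(-3\right) = 9$)
$u \left(10 + n{\left(4,6 \right)}\right) = 9 \left(10 + \left(-5 + 4\right)\right) = 9 \left(10 - 1\right) = 9 \cdot 9 = 81$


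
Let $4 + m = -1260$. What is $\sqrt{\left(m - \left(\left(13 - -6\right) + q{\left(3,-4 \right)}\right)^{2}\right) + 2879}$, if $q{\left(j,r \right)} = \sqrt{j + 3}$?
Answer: $\sqrt{1248 - 38 \sqrt{6}} \approx 33.984$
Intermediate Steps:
$m = -1264$ ($m = -4 - 1260 = -1264$)
$q{\left(j,r \right)} = \sqrt{3 + j}$
$\sqrt{\left(m - \left(\left(13 - -6\right) + q{\left(3,-4 \right)}\right)^{2}\right) + 2879} = \sqrt{\left(-1264 - \left(\left(13 - -6\right) + \sqrt{3 + 3}\right)^{2}\right) + 2879} = \sqrt{\left(-1264 - \left(\left(13 + 6\right) + \sqrt{6}\right)^{2}\right) + 2879} = \sqrt{\left(-1264 - \left(19 + \sqrt{6}\right)^{2}\right) + 2879} = \sqrt{1615 - \left(19 + \sqrt{6}\right)^{2}}$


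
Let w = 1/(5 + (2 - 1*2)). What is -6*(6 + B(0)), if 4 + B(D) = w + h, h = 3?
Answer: -156/5 ≈ -31.200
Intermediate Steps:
w = ⅕ (w = 1/(5 + (2 - 2)) = 1/(5 + 0) = 1/5 = ⅕ ≈ 0.20000)
B(D) = -⅘ (B(D) = -4 + (⅕ + 3) = -4 + 16/5 = -⅘)
-6*(6 + B(0)) = -6*(6 - ⅘) = -6*26/5 = -156/5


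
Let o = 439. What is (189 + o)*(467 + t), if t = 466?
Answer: 585924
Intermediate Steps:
(189 + o)*(467 + t) = (189 + 439)*(467 + 466) = 628*933 = 585924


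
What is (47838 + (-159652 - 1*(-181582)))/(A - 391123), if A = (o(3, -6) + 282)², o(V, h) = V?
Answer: -34884/154949 ≈ -0.22513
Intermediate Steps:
A = 81225 (A = (3 + 282)² = 285² = 81225)
(47838 + (-159652 - 1*(-181582)))/(A - 391123) = (47838 + (-159652 - 1*(-181582)))/(81225 - 391123) = (47838 + (-159652 + 181582))/(-309898) = (47838 + 21930)*(-1/309898) = 69768*(-1/309898) = -34884/154949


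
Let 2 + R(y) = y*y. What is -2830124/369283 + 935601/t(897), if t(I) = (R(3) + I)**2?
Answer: -1967321070701/301783976128 ≈ -6.5190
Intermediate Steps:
R(y) = -2 + y**2 (R(y) = -2 + y*y = -2 + y**2)
t(I) = (7 + I)**2 (t(I) = ((-2 + 3**2) + I)**2 = ((-2 + 9) + I)**2 = (7 + I)**2)
-2830124/369283 + 935601/t(897) = -2830124/369283 + 935601/((7 + 897)**2) = -2830124*1/369283 + 935601/(904**2) = -2830124/369283 + 935601/817216 = -1967321070701/301783976128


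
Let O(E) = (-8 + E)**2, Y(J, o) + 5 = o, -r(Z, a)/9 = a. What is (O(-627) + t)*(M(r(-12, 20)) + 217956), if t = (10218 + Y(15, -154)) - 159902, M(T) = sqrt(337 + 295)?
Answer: 55226127192 + 506764*sqrt(158) ≈ 5.5232e+10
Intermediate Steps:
r(Z, a) = -9*a
Y(J, o) = -5 + o
M(T) = 2*sqrt(158) (M(T) = sqrt(632) = 2*sqrt(158))
t = -149843 (t = (10218 + (-5 - 154)) - 159902 = (10218 - 159) - 159902 = 10059 - 159902 = -149843)
(O(-627) + t)*(M(r(-12, 20)) + 217956) = ((-8 - 627)**2 - 149843)*(2*sqrt(158) + 217956) = ((-635)**2 - 149843)*(217956 + 2*sqrt(158)) = (403225 - 149843)*(217956 + 2*sqrt(158)) = 253382*(217956 + 2*sqrt(158)) = 55226127192 + 506764*sqrt(158)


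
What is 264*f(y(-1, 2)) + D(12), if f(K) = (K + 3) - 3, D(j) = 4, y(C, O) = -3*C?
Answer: 796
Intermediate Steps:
f(K) = K (f(K) = (3 + K) - 3 = K)
264*f(y(-1, 2)) + D(12) = 264*(-3*(-1)) + 4 = 264*3 + 4 = 792 + 4 = 796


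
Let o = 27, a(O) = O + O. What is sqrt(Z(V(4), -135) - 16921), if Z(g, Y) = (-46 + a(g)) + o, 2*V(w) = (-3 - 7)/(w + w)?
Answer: I*sqrt(67765)/2 ≈ 130.16*I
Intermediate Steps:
a(O) = 2*O
V(w) = -5/(2*w) (V(w) = ((-3 - 7)/(w + w))/2 = (-10*1/(2*w))/2 = (-5/w)/2 = -5/(2*w))
Z(g, Y) = -19 + 2*g (Z(g, Y) = (-46 + 2*g) + 27 = -19 + 2*g)
sqrt(Z(V(4), -135) - 16921) = sqrt((-19 + 2*(-5/2/4)) - 16921) = sqrt((-19 + 2*(-5/2*1/4)) - 16921) = sqrt((-19 + 2*(-5/8)) - 16921) = sqrt((-19 - 5/4) - 16921) = sqrt(-81/4 - 16921) = sqrt(-67765/4) = I*sqrt(67765)/2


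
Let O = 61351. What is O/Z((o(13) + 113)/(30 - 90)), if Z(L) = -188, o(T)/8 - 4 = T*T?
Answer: -61351/188 ≈ -326.33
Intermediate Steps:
o(T) = 32 + 8*T**2 (o(T) = 32 + 8*(T*T) = 32 + 8*T**2)
O/Z((o(13) + 113)/(30 - 90)) = 61351/(-188) = 61351*(-1/188) = -61351/188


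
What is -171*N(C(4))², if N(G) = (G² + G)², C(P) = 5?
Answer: -138510000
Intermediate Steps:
N(G) = (G + G²)²
-171*N(C(4))² = -171*625*(1 + 5)⁴ = -171*(25*6²)² = -171*(25*36)² = -171*900² = -171*810000 = -138510000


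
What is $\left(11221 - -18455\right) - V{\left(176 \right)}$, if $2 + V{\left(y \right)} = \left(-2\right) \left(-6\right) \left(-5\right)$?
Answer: $29738$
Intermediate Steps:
$V{\left(y \right)} = -62$ ($V{\left(y \right)} = -2 + \left(-2\right) \left(-6\right) \left(-5\right) = -2 + 12 \left(-5\right) = -2 - 60 = -62$)
$\left(11221 - -18455\right) - V{\left(176 \right)} = \left(11221 - -18455\right) - -62 = \left(11221 + 18455\right) + 62 = 29676 + 62 = 29738$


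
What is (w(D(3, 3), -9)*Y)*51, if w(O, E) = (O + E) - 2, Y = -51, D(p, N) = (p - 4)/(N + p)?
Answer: 58089/2 ≈ 29045.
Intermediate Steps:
D(p, N) = (-4 + p)/(N + p)
w(O, E) = -2 + E + O (w(O, E) = (E + O) - 2 = -2 + E + O)
(w(D(3, 3), -9)*Y)*51 = ((-2 - 9 + (-4 + 3)/(3 + 3))*(-51))*51 = ((-2 - 9 - 1/6)*(-51))*51 = ((-2 - 9 + (⅙)*(-1))*(-51))*51 = ((-2 - 9 - ⅙)*(-51))*51 = -67/6*(-51)*51 = (1139/2)*51 = 58089/2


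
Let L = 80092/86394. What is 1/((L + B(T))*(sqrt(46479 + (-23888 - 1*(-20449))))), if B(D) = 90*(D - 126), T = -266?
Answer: -43197*sqrt(2690)/16397703226640 ≈ -1.3663e-7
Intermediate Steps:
B(D) = -11340 + 90*D (B(D) = 90*(-126 + D) = -11340 + 90*D)
L = 40046/43197 (L = 80092*(1/86394) = 40046/43197 ≈ 0.92706)
1/((L + B(T))*(sqrt(46479 + (-23888 - 1*(-20449))))) = 1/((40046/43197 + (-11340 + 90*(-266)))*(sqrt(46479 + (-23888 - 1*(-20449))))) = 1/((40046/43197 + (-11340 - 23940))*(sqrt(46479 + (-23888 + 20449)))) = 1/((40046/43197 - 35280)*(sqrt(46479 - 3439))) = 1/((-1523950114/43197)*(sqrt(43040))) = -43197*sqrt(2690)/10760/1523950114 = -43197*sqrt(2690)/16397703226640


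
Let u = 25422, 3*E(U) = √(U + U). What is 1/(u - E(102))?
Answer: 38133/969417092 + √51/969417092 ≈ 3.9343e-5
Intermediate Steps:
E(U) = √2*√U/3 (E(U) = √(U + U)/3 = √(2*U)/3 = (√2*√U)/3 = √2*√U/3)
1/(u - E(102)) = 1/(25422 - √2*√102/3) = 1/(25422 - 2*√51/3)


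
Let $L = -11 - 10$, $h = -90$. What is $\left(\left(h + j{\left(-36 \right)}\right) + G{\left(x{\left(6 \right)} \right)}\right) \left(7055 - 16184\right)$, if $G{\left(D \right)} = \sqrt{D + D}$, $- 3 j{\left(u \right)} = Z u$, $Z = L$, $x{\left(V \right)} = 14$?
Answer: $3122118 - 18258 \sqrt{7} \approx 3.0738 \cdot 10^{6}$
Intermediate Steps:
$L = -21$
$Z = -21$
$j{\left(u \right)} = 7 u$ ($j{\left(u \right)} = - \frac{\left(-21\right) u}{3} = 7 u$)
$G{\left(D \right)} = \sqrt{2} \sqrt{D}$ ($G{\left(D \right)} = \sqrt{2 D} = \sqrt{2} \sqrt{D}$)
$\left(\left(h + j{\left(-36 \right)}\right) + G{\left(x{\left(6 \right)} \right)}\right) \left(7055 - 16184\right) = \left(\left(-90 + 7 \left(-36\right)\right) + \sqrt{2} \sqrt{14}\right) \left(7055 - 16184\right) = \left(\left(-90 - 252\right) + 2 \sqrt{7}\right) \left(-9129\right) = \left(-342 + 2 \sqrt{7}\right) \left(-9129\right) = 3122118 - 18258 \sqrt{7}$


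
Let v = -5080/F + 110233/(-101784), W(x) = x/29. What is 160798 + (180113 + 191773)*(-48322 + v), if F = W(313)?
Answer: -96348024367499237/5309732 ≈ -1.8146e+10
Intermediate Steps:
W(x) = x/29 (W(x) = x*(1/29) = x/29)
F = 313/29 (F = (1/29)*313 = 313/29 ≈ 10.793)
v = -15029321809/31858392 (v = -5080/313/29 + 110233/(-101784) = -5080*29/313 + 110233*(-1/101784) = -147320/313 - 110233/101784 = -15029321809/31858392 ≈ -471.75)
160798 + (180113 + 191773)*(-48322 + v) = 160798 + (180113 + 191773)*(-48322 - 15029321809/31858392) = 160798 + 371886*(-1554490540033/31858392) = 160798 - 96348878161785373/5309732 = -96348024367499237/5309732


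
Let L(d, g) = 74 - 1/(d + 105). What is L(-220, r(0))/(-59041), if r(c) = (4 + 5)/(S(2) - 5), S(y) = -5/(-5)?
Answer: -8511/6789715 ≈ -0.0012535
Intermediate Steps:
S(y) = 1 (S(y) = -5*(-⅕) = 1)
r(c) = -9/4 (r(c) = (4 + 5)/(1 - 5) = 9/(-4) = 9*(-¼) = -9/4)
L(d, g) = 74 - 1/(105 + d)
L(-220, r(0))/(-59041) = ((7769 + 74*(-220))/(105 - 220))/(-59041) = ((7769 - 16280)/(-115))*(-1/59041) = -1/115*(-8511)*(-1/59041) = (8511/115)*(-1/59041) = -8511/6789715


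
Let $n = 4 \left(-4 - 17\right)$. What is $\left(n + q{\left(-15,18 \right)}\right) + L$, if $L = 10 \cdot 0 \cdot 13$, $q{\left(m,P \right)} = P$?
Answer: $-66$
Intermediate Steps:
$n = -84$ ($n = 4 \left(-21\right) = -84$)
$L = 0$ ($L = 0 \cdot 13 = 0$)
$\left(n + q{\left(-15,18 \right)}\right) + L = \left(-84 + 18\right) + 0 = -66 + 0 = -66$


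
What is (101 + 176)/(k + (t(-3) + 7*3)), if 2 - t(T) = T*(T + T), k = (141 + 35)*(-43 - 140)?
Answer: -277/32203 ≈ -0.0086017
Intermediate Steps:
k = -32208 (k = 176*(-183) = -32208)
t(T) = 2 - 2*T² (t(T) = 2 - T*(T + T) = 2 - T*2*T = 2 - 2*T²)
(101 + 176)/(k + (t(-3) + 7*3)) = (101 + 176)/(-32208 + ((2 - 2*(-3)²) + 7*3)) = 277/(-32208 + ((2 - 2*9) + 21)) = 277/(-32208 + ((2 - 18) + 21)) = 277/(-32208 + (-16 + 21)) = 277/(-32208 + 5) = 277/(-32203) = 277*(-1/32203) = -277/32203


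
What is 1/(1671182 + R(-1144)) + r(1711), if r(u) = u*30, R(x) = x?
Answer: 85723050541/1670038 ≈ 51330.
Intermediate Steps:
r(u) = 30*u
1/(1671182 + R(-1144)) + r(1711) = 1/(1671182 - 1144) + 30*1711 = 1/1670038 + 51330 = 85723050541/1670038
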